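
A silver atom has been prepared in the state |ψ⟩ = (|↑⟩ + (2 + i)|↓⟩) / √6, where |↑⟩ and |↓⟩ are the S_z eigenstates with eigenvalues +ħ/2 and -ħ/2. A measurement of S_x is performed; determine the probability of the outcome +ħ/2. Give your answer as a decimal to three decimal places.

0.833

|+x⟩ = (|↑⟩ + |↓⟩)/√2, so ⟨+x|ψ⟩ = (3 + i) / (√2·√6).
P = |3 + i|² / 12 = 10/12.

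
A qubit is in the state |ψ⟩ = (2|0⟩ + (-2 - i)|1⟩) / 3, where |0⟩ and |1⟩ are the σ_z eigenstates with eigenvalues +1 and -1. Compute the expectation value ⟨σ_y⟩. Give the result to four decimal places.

-0.4444

⟨σ_y⟩ = 2 Im(a* b)/(|a|²+|b|²) with a = 2, b = (-2 - i).
a* b = (-4 - 2i), so ⟨σ_y⟩ = -4/9.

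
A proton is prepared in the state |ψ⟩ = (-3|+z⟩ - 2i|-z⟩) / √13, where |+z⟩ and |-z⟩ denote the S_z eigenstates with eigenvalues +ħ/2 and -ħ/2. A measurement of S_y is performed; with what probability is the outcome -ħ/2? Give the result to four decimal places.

|-y⟩ = (|+z⟩ - i|-z⟩)/√2, so ⟨-y|ψ⟩ = (-1) / (√2·√13).
P = |-1|² / 26 = 1/26.

0.0385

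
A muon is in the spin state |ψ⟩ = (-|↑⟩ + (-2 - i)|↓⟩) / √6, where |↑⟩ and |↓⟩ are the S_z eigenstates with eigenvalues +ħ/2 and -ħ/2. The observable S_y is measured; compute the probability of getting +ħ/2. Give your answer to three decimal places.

|+y⟩ = (|↑⟩ + i|↓⟩)/√2, so ⟨+y|ψ⟩ = (-2 + 2i) / (√2·√6).
P = |-2 + 2i|² / 12 = 8/12.

0.667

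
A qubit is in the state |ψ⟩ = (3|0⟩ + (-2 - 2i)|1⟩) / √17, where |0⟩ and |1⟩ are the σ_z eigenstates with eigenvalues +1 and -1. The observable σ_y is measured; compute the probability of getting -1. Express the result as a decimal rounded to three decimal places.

|-y⟩ = (|0⟩ - i|1⟩)/√2, so ⟨-y|ψ⟩ = (5 - 2i) / (√2·√17).
P = |5 - 2i|² / 34 = 29/34.

0.853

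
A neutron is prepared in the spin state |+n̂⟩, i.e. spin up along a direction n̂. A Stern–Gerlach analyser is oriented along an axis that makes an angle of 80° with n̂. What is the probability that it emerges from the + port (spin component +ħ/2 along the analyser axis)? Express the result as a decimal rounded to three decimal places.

For spin-½, the probability of finding spin-up along an axis at angle θ to the initial spin direction is cos²(θ/2); spin-down is sin²(θ/2).
θ = 80°, so P = cos²(40°) ≈ 0.587.

0.587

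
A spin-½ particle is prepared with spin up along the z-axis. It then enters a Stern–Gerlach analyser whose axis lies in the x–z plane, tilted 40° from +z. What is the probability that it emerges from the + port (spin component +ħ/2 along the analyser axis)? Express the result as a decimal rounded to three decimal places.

0.883

For spin-½, the probability of finding spin-up along an axis at angle θ to the initial spin direction is cos²(θ/2); spin-down is sin²(θ/2).
θ = 40°, so P = cos²(20°) ≈ 0.883.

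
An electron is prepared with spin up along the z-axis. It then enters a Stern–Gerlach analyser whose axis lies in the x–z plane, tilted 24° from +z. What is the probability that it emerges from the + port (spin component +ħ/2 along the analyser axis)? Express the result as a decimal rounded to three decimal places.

0.957

For spin-½, the probability of finding spin-up along an axis at angle θ to the initial spin direction is cos²(θ/2); spin-down is sin²(θ/2).
θ = 24°, so P = cos²(12°) ≈ 0.957.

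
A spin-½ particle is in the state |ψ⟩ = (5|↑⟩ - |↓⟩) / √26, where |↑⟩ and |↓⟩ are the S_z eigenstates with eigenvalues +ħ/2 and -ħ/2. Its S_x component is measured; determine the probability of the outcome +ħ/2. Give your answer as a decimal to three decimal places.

|+x⟩ = (|↑⟩ + |↓⟩)/√2, so ⟨+x|ψ⟩ = (4) / (√2·√26).
P = |4|² / 52 = 16/52.

0.308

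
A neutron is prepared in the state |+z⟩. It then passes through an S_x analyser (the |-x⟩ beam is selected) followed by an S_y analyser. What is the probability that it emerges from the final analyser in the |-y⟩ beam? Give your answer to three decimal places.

First analyser (S_x): from |+z⟩, P(|-x⟩) = 1/2.
After stage 1 the state is |-x⟩; P(|-y⟩) = |⟨-y|-x⟩|² = 1/2.
Joint probability = 1/2 × 1/2 = 0.250.

0.250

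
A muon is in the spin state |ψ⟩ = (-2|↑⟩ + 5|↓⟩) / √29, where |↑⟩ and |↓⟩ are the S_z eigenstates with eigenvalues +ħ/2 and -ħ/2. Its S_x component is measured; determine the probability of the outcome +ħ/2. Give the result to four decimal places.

0.1552

|+x⟩ = (|↑⟩ + |↓⟩)/√2, so ⟨+x|ψ⟩ = (3) / (√2·√29).
P = |3|² / 58 = 9/58.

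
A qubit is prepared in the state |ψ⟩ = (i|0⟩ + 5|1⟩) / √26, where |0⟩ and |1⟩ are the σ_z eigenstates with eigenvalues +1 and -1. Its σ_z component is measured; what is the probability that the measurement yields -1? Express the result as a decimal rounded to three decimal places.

0.962

The -1 outcome corresponds to |1⟩. Its amplitude in |ψ⟩ is 5/√26.
P = |5|² / 26 = 25/26.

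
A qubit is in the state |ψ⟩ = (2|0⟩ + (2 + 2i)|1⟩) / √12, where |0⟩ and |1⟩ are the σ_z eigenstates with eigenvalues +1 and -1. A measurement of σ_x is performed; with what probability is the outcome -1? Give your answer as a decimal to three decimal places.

|-x⟩ = (|0⟩ - |1⟩)/√2, so ⟨-x|ψ⟩ = (-2i) / (√2·√12).
P = |-2i|² / 24 = 4/24.

0.167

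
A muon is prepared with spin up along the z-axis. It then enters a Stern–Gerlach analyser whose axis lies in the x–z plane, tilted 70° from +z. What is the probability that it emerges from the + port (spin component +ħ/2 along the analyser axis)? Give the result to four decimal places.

0.6710

For spin-½, the probability of finding spin-up along an axis at angle θ to the initial spin direction is cos²(θ/2); spin-down is sin²(θ/2).
θ = 70°, so P = cos²(35°) ≈ 0.6710.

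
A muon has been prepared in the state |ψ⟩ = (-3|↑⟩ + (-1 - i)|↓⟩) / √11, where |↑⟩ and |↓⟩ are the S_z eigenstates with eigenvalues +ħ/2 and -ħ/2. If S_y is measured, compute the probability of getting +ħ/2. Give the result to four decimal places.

|+y⟩ = (|↑⟩ + i|↓⟩)/√2, so ⟨+y|ψ⟩ = (-4 + i) / (√2·√11).
P = |-4 + i|² / 22 = 17/22.

0.7727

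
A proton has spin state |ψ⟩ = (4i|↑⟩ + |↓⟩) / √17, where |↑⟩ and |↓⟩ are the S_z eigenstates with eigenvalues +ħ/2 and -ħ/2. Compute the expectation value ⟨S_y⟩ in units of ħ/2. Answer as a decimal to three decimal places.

⟨σ_y⟩ = 2 Im(a* b)/(|a|²+|b|²) with a = 4i, b = 1.
a* b = -4i, so ⟨σ_y⟩ = -8/17.
⟨S_y⟩ = (ħ/2)·⟨σ_y⟩.

-0.471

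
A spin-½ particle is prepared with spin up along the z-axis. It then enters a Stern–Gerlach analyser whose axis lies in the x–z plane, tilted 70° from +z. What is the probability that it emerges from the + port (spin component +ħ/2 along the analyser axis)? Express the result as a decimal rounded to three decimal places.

For spin-½, the probability of finding spin-up along an axis at angle θ to the initial spin direction is cos²(θ/2); spin-down is sin²(θ/2).
θ = 70°, so P = cos²(35°) ≈ 0.671.

0.671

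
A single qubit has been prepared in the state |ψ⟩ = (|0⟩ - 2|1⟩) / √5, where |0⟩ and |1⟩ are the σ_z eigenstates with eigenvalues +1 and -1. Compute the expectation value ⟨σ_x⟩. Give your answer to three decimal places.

⟨σ_x⟩ = 2 Re(a* b)/(|a|²+|b|²) with a = 1, b = -2.
a* b = -2, so ⟨σ_x⟩ = -4/5.

-0.800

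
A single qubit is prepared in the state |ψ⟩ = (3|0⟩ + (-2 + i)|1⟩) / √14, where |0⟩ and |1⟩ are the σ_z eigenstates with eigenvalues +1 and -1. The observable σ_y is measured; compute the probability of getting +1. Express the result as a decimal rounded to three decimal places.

0.714

|+y⟩ = (|0⟩ + i|1⟩)/√2, so ⟨+y|ψ⟩ = (4 + 2i) / (√2·√14).
P = |4 + 2i|² / 28 = 20/28.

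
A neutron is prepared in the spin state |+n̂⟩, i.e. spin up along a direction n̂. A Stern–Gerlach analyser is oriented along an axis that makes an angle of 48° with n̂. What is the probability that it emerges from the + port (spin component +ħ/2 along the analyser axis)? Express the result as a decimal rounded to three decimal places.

0.835

For spin-½, the probability of finding spin-up along an axis at angle θ to the initial spin direction is cos²(θ/2); spin-down is sin²(θ/2).
θ = 48°, so P = cos²(24°) ≈ 0.835.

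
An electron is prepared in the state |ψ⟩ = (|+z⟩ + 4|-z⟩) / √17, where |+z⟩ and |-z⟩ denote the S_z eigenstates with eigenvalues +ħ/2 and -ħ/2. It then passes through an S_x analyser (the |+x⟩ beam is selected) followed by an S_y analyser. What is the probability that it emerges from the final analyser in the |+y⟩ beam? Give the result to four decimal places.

First analyser (S_x): P(|+x⟩) = |⟨+x|ψ⟩|² = 25/34.
After stage 1 the state is |+x⟩; P(|+y⟩) = |⟨+y|+x⟩|² = 1/2.
Joint probability = 25/34 × 1/2 = 0.3676.

0.3676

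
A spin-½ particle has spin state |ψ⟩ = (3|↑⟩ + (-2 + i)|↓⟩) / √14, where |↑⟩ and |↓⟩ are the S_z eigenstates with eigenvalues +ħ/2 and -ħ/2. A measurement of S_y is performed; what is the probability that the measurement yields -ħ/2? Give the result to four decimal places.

|-y⟩ = (|↑⟩ - i|↓⟩)/√2, so ⟨-y|ψ⟩ = (2 - 2i) / (√2·√14).
P = |2 - 2i|² / 28 = 8/28.

0.2857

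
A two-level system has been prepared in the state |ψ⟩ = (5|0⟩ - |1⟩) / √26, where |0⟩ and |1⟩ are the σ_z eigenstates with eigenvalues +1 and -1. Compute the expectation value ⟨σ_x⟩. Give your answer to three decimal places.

-0.385

⟨σ_x⟩ = 2 Re(a* b)/(|a|²+|b|²) with a = 5, b = -1.
a* b = -5, so ⟨σ_x⟩ = -10/26.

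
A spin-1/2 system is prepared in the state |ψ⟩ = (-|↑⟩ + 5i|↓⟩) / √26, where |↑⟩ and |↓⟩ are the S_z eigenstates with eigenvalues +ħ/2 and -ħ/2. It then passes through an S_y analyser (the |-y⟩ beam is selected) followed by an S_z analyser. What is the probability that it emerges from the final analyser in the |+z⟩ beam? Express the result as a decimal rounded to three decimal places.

0.346

First analyser (S_y): P(|-y⟩) = |⟨-y|ψ⟩|² = 36/52.
After stage 1 the state is |-y⟩; P(|+z⟩) = |⟨+z|-y⟩|² = 1/2.
Joint probability = 36/52 × 1/2 = 0.346.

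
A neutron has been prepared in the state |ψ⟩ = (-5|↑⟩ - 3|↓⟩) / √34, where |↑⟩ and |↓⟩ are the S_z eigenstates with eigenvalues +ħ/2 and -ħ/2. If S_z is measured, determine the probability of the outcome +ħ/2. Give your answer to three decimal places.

0.735

The +ħ/2 outcome corresponds to |↑⟩. Its amplitude in |ψ⟩ is -5/√34.
P = |-5|² / 34 = 25/34.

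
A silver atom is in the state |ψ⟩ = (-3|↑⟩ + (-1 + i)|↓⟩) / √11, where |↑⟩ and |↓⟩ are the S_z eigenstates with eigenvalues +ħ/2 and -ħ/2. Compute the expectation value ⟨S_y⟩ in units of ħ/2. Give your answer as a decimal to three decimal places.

-0.545

⟨σ_y⟩ = 2 Im(a* b)/(|a|²+|b|²) with a = -3, b = (-1 + i).
a* b = (3 - 3i), so ⟨σ_y⟩ = -6/11.
⟨S_y⟩ = (ħ/2)·⟨σ_y⟩.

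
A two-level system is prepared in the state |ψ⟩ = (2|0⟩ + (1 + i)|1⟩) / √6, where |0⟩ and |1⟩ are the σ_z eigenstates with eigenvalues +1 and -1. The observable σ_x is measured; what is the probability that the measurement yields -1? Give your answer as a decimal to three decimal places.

0.167

|-x⟩ = (|0⟩ - |1⟩)/√2, so ⟨-x|ψ⟩ = (1 - i) / (√2·√6).
P = |1 - i|² / 12 = 2/12.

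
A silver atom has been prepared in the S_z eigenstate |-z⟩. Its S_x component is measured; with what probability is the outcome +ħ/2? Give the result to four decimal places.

In the S_z basis, |-z⟩ = |↓⟩ and |+x⟩ = (|↑⟩ + |↓⟩)/√2.
|⟨+x|-z⟩|² = 1/2.

0.5000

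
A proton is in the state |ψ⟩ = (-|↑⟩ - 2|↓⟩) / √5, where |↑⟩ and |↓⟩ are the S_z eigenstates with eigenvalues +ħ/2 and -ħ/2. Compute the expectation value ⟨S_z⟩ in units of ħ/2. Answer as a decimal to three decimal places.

-0.600

⟨σ_z⟩ = |a|² - |b|² divided by |a|²+|b|², with a, b the |↑⟩, |↓⟩ amplitudes.
= (1 - 4)/5 = -3/5.
⟨S_z⟩ = (ħ/2)·⟨σ_z⟩.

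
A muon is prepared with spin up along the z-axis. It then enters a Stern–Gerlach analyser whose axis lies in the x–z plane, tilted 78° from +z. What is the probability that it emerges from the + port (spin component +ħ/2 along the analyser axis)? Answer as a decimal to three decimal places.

0.604

For spin-½, the probability of finding spin-up along an axis at angle θ to the initial spin direction is cos²(θ/2); spin-down is sin²(θ/2).
θ = 78°, so P = cos²(39°) ≈ 0.604.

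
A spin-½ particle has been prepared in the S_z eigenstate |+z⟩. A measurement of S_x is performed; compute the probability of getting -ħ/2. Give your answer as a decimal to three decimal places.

In the S_z basis, |+z⟩ = |↑⟩ and |-x⟩ = (|↑⟩ - |↓⟩)/√2.
|⟨-x|+z⟩|² = 1/2.

0.500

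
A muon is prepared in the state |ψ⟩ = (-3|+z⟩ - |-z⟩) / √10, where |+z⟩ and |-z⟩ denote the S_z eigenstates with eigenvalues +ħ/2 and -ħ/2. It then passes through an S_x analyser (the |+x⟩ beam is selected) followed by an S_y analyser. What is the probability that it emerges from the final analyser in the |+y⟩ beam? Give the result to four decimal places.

0.4000

First analyser (S_x): P(|+x⟩) = |⟨+x|ψ⟩|² = 16/20.
After stage 1 the state is |+x⟩; P(|+y⟩) = |⟨+y|+x⟩|² = 1/2.
Joint probability = 16/20 × 1/2 = 0.4000.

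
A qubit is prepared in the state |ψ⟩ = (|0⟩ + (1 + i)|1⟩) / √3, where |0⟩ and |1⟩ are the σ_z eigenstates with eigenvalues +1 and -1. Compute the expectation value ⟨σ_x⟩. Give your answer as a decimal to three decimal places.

0.667

⟨σ_x⟩ = 2 Re(a* b)/(|a|²+|b|²) with a = 1, b = (1 + i).
a* b = (1 + i), so ⟨σ_x⟩ = 2/3.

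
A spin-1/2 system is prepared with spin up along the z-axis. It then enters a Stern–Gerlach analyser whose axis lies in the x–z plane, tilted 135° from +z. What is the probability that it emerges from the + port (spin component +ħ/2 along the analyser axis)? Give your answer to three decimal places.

0.146

For spin-½, the probability of finding spin-up along an axis at angle θ to the initial spin direction is cos²(θ/2); spin-down is sin²(θ/2).
θ = 135°, so P = cos²(67.5°) ≈ 0.146.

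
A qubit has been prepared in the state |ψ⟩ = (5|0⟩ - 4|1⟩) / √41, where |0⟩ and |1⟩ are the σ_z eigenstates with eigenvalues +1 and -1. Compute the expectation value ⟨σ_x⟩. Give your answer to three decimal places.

-0.976

⟨σ_x⟩ = 2 Re(a* b)/(|a|²+|b|²) with a = 5, b = -4.
a* b = -20, so ⟨σ_x⟩ = -40/41.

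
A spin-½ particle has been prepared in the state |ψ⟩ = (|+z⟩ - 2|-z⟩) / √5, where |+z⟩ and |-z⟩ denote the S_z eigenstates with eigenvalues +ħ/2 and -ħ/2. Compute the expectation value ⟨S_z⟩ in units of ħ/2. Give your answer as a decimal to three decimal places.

-0.600

⟨σ_z⟩ = |a|² - |b|² divided by |a|²+|b|², with a, b the |+z⟩, |-z⟩ amplitudes.
= (1 - 4)/5 = -3/5.
⟨S_z⟩ = (ħ/2)·⟨σ_z⟩.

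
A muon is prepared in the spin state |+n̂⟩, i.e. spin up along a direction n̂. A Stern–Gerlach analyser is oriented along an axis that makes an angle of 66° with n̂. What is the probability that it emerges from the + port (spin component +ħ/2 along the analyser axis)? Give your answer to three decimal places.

0.703

For spin-½, the probability of finding spin-up along an axis at angle θ to the initial spin direction is cos²(θ/2); spin-down is sin²(θ/2).
θ = 66°, so P = cos²(33°) ≈ 0.703.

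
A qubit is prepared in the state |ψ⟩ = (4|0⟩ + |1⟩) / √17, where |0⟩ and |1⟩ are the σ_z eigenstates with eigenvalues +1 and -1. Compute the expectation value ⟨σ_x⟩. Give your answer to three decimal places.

⟨σ_x⟩ = 2 Re(a* b)/(|a|²+|b|²) with a = 4, b = 1.
a* b = 4, so ⟨σ_x⟩ = 8/17.

0.471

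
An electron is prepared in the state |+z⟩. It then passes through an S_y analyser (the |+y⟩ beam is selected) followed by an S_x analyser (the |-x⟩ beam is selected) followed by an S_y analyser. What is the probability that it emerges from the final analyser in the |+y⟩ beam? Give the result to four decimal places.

First analyser (S_y): from |+z⟩, P(|+y⟩) = 1/2.
After stage 1 the state is |+y⟩; P(|-x⟩) = |⟨-x|+y⟩|² = 1/2.
After stage 2 the state is |-x⟩; P(|+y⟩) = |⟨+y|-x⟩|² = 1/2.
Joint probability = 1/2 × 1/2 × 1/2 = 0.1250.

0.1250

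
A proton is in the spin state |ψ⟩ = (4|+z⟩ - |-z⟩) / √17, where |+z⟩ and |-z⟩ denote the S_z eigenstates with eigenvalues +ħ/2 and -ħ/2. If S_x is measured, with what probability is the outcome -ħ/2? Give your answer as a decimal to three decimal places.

|-x⟩ = (|+z⟩ - |-z⟩)/√2, so ⟨-x|ψ⟩ = (5) / (√2·√17).
P = |5|² / 34 = 25/34.

0.735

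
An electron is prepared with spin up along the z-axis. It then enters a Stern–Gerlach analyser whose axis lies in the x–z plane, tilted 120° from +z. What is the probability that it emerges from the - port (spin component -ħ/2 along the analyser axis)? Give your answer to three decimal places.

For spin-½, the probability of finding spin-up along an axis at angle θ to the initial spin direction is cos²(θ/2); spin-down is sin²(θ/2).
θ = 120°, so P = sin²(60°) ≈ 0.750.

0.750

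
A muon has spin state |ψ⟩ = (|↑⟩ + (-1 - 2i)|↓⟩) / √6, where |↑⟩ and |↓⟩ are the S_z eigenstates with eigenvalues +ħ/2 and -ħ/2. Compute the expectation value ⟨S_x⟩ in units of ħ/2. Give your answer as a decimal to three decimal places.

-0.333

⟨σ_x⟩ = 2 Re(a* b)/(|a|²+|b|²) with a = 1, b = (-1 - 2i).
a* b = (-1 - 2i), so ⟨σ_x⟩ = -2/6.
⟨S_x⟩ = (ħ/2)·⟨σ_x⟩.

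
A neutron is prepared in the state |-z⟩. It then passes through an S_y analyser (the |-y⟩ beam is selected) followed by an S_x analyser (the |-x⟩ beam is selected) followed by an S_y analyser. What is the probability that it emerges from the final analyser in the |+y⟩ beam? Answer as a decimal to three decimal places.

First analyser (S_y): from |-z⟩, P(|-y⟩) = 1/2.
After stage 1 the state is |-y⟩; P(|-x⟩) = |⟨-x|-y⟩|² = 1/2.
After stage 2 the state is |-x⟩; P(|+y⟩) = |⟨+y|-x⟩|² = 1/2.
Joint probability = 1/2 × 1/2 × 1/2 = 0.125.

0.125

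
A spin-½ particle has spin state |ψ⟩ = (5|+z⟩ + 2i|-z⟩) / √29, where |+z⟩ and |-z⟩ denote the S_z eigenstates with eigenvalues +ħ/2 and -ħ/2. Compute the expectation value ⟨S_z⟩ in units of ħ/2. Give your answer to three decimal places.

0.724

⟨σ_z⟩ = |a|² - |b|² divided by |a|²+|b|², with a, b the |+z⟩, |-z⟩ amplitudes.
= (25 - 4)/29 = 21/29.
⟨S_z⟩ = (ħ/2)·⟨σ_z⟩.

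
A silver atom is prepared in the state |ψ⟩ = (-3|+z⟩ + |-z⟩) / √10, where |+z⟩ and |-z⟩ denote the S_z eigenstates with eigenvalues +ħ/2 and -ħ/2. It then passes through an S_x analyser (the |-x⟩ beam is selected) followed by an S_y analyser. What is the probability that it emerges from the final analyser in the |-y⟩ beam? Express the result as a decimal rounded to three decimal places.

First analyser (S_x): P(|-x⟩) = |⟨-x|ψ⟩|² = 16/20.
After stage 1 the state is |-x⟩; P(|-y⟩) = |⟨-y|-x⟩|² = 1/2.
Joint probability = 16/20 × 1/2 = 0.400.

0.400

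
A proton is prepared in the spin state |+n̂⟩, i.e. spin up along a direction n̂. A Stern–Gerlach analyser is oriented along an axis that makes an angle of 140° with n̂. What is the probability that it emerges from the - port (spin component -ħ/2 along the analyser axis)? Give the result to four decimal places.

For spin-½, the probability of finding spin-up along an axis at angle θ to the initial spin direction is cos²(θ/2); spin-down is sin²(θ/2).
θ = 140°, so P = sin²(70°) ≈ 0.8830.

0.8830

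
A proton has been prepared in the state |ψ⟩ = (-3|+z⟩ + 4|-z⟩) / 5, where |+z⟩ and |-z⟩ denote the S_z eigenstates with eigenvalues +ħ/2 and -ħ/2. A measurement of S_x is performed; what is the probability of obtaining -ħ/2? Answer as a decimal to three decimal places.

|-x⟩ = (|+z⟩ - |-z⟩)/√2, so ⟨-x|ψ⟩ = (-7) / (√2·5).
P = |-7|² / 50 = 49/50.

0.980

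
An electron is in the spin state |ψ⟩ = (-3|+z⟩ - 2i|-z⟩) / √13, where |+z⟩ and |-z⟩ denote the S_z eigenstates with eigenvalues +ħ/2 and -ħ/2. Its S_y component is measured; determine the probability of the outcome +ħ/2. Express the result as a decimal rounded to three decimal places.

|+y⟩ = (|+z⟩ + i|-z⟩)/√2, so ⟨+y|ψ⟩ = (-5) / (√2·√13).
P = |-5|² / 26 = 25/26.

0.962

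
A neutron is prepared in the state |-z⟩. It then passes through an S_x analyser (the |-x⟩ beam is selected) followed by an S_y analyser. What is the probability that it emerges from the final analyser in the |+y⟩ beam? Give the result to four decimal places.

0.2500

First analyser (S_x): from |-z⟩, P(|-x⟩) = 1/2.
After stage 1 the state is |-x⟩; P(|+y⟩) = |⟨+y|-x⟩|² = 1/2.
Joint probability = 1/2 × 1/2 = 0.2500.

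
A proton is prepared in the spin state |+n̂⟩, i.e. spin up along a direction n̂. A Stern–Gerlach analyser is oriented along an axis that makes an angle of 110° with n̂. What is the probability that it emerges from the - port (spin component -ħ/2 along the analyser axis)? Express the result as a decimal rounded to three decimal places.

0.671

For spin-½, the probability of finding spin-up along an axis at angle θ to the initial spin direction is cos²(θ/2); spin-down is sin²(θ/2).
θ = 110°, so P = sin²(55°) ≈ 0.671.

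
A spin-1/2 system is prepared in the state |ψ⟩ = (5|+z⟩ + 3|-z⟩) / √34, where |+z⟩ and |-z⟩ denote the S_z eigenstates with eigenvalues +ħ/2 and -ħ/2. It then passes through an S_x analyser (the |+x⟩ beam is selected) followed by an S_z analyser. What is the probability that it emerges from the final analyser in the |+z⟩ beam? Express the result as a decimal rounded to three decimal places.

First analyser (S_x): P(|+x⟩) = |⟨+x|ψ⟩|² = 64/68.
After stage 1 the state is |+x⟩; P(|+z⟩) = |⟨+z|+x⟩|² = 1/2.
Joint probability = 64/68 × 1/2 = 0.471.

0.471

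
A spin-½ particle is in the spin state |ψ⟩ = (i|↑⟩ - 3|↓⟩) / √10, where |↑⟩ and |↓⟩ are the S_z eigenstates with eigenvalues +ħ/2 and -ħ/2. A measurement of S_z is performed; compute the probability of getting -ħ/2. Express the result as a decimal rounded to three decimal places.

The -ħ/2 outcome corresponds to |↓⟩. Its amplitude in |ψ⟩ is -3/√10.
P = |-3|² / 10 = 9/10.

0.900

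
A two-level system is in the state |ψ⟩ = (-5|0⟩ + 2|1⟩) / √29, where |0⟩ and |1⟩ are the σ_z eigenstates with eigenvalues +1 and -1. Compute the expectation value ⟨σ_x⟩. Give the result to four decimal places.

⟨σ_x⟩ = 2 Re(a* b)/(|a|²+|b|²) with a = -5, b = 2.
a* b = -10, so ⟨σ_x⟩ = -20/29.

-0.6897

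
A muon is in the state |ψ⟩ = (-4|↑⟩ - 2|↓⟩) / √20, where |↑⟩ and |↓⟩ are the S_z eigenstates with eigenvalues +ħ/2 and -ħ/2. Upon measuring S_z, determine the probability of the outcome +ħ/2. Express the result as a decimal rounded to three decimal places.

0.800

The +ħ/2 outcome corresponds to |↑⟩. Its amplitude in |ψ⟩ is -4/√20.
P = |-4|² / 20 = 16/20.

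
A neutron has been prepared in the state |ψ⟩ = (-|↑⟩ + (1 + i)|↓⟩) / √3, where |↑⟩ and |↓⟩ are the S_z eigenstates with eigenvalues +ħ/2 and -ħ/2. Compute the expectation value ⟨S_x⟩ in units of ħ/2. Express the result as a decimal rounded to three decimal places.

-0.667

⟨σ_x⟩ = 2 Re(a* b)/(|a|²+|b|²) with a = -1, b = (1 + i).
a* b = (-1 - i), so ⟨σ_x⟩ = -2/3.
⟨S_x⟩ = (ħ/2)·⟨σ_x⟩.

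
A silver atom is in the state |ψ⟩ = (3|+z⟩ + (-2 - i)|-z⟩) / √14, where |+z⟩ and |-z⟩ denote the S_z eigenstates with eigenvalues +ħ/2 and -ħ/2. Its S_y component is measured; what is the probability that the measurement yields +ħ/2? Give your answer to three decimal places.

0.286

|+y⟩ = (|+z⟩ + i|-z⟩)/√2, so ⟨+y|ψ⟩ = (2 + 2i) / (√2·√14).
P = |2 + 2i|² / 28 = 8/28.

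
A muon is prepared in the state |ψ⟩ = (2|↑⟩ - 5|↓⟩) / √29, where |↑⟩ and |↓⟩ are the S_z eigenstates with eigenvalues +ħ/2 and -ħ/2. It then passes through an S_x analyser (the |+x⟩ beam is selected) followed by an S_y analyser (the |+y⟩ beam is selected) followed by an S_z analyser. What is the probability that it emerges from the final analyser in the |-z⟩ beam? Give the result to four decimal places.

0.0388

First analyser (S_x): P(|+x⟩) = |⟨+x|ψ⟩|² = 9/58.
After stage 1 the state is |+x⟩; P(|+y⟩) = |⟨+y|+x⟩|² = 1/2.
After stage 2 the state is |+y⟩; P(|-z⟩) = |⟨-z|+y⟩|² = 1/2.
Joint probability = 9/58 × 1/2 × 1/2 = 0.0388.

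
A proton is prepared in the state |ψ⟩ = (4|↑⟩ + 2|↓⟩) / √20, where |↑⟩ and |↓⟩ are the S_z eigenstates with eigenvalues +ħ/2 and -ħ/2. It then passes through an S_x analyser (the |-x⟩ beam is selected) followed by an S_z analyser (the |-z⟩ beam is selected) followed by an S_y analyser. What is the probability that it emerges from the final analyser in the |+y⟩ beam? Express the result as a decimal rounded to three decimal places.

First analyser (S_x): P(|-x⟩) = |⟨-x|ψ⟩|² = 4/40.
After stage 1 the state is |-x⟩; P(|-z⟩) = |⟨-z|-x⟩|² = 1/2.
After stage 2 the state is |-z⟩; P(|+y⟩) = |⟨+y|-z⟩|² = 1/2.
Joint probability = 4/40 × 1/2 × 1/2 = 0.025.

0.025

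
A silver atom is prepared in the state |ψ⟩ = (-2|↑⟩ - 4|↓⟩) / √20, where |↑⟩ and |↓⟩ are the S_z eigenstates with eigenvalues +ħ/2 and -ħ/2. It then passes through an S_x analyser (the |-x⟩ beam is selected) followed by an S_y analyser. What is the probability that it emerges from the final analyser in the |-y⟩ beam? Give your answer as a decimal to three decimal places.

First analyser (S_x): P(|-x⟩) = |⟨-x|ψ⟩|² = 4/40.
After stage 1 the state is |-x⟩; P(|-y⟩) = |⟨-y|-x⟩|² = 1/2.
Joint probability = 4/40 × 1/2 = 0.050.

0.050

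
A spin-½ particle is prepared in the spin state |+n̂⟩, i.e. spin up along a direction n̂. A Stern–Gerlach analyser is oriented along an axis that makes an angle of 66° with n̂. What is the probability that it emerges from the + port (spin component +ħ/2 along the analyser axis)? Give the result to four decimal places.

0.7034

For spin-½, the probability of finding spin-up along an axis at angle θ to the initial spin direction is cos²(θ/2); spin-down is sin²(θ/2).
θ = 66°, so P = cos²(33°) ≈ 0.7034.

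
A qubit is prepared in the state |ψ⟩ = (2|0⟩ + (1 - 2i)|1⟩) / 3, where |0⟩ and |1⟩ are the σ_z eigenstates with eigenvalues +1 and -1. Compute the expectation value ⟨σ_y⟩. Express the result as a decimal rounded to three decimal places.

⟨σ_y⟩ = 2 Im(a* b)/(|a|²+|b|²) with a = 2, b = (1 - 2i).
a* b = (2 - 4i), so ⟨σ_y⟩ = -8/9.

-0.889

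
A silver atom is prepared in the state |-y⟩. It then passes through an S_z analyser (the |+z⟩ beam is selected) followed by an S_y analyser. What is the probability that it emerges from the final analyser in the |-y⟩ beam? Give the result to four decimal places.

First analyser (S_z): from |-y⟩, P(|+z⟩) = 1/2.
After stage 1 the state is |+z⟩; P(|-y⟩) = |⟨-y|+z⟩|² = 1/2.
Joint probability = 1/2 × 1/2 = 0.2500.

0.2500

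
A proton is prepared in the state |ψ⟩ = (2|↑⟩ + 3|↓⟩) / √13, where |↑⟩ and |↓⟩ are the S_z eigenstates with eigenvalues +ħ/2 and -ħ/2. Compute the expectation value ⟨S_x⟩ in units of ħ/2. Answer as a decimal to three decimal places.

⟨σ_x⟩ = 2 Re(a* b)/(|a|²+|b|²) with a = 2, b = 3.
a* b = 6, so ⟨σ_x⟩ = 12/13.
⟨S_x⟩ = (ħ/2)·⟨σ_x⟩.

0.923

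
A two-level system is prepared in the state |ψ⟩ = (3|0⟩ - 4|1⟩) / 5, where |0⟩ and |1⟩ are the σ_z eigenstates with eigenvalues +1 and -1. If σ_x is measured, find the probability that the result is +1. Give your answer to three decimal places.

|+x⟩ = (|0⟩ + |1⟩)/√2, so ⟨+x|ψ⟩ = (-1) / (√2·5).
P = |-1|² / 50 = 1/50.

0.020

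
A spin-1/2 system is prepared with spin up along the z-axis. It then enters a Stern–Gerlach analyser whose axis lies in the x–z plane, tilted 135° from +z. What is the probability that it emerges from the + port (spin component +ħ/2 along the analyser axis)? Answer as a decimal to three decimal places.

For spin-½, the probability of finding spin-up along an axis at angle θ to the initial spin direction is cos²(θ/2); spin-down is sin²(θ/2).
θ = 135°, so P = cos²(67.5°) ≈ 0.146.

0.146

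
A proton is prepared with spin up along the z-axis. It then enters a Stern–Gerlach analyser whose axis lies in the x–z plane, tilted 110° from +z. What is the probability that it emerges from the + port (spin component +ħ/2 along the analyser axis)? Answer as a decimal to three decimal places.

0.329

For spin-½, the probability of finding spin-up along an axis at angle θ to the initial spin direction is cos²(θ/2); spin-down is sin²(θ/2).
θ = 110°, so P = cos²(55°) ≈ 0.329.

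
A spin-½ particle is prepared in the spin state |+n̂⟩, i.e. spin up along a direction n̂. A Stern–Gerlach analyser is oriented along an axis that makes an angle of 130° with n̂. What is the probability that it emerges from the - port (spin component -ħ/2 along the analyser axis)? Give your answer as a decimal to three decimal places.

For spin-½, the probability of finding spin-up along an axis at angle θ to the initial spin direction is cos²(θ/2); spin-down is sin²(θ/2).
θ = 130°, so P = sin²(65°) ≈ 0.821.

0.821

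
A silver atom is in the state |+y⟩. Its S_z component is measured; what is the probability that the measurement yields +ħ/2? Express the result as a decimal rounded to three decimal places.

In the S_z basis, |+y⟩ = (|+z⟩ + i|-z⟩)/√2 and |+z⟩ = |+z⟩.
|⟨+z|+y⟩|² = 1/2.

0.500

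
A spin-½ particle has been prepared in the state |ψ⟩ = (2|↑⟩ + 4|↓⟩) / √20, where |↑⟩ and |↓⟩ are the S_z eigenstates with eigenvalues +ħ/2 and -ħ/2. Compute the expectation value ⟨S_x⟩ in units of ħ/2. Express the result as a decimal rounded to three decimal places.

0.800

⟨σ_x⟩ = 2 Re(a* b)/(|a|²+|b|²) with a = 2, b = 4.
a* b = 8, so ⟨σ_x⟩ = 16/20.
⟨S_x⟩ = (ħ/2)·⟨σ_x⟩.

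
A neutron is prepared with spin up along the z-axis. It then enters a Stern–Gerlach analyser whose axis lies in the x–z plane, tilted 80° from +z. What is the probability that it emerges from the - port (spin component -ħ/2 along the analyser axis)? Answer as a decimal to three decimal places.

For spin-½, the probability of finding spin-up along an axis at angle θ to the initial spin direction is cos²(θ/2); spin-down is sin²(θ/2).
θ = 80°, so P = sin²(40°) ≈ 0.413.

0.413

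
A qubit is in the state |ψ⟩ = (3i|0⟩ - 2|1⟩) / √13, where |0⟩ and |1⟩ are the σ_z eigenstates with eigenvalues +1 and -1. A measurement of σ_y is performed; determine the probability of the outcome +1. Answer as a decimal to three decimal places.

0.962

|+y⟩ = (|0⟩ + i|1⟩)/√2, so ⟨+y|ψ⟩ = (5i) / (√2·√13).
P = |5i|² / 26 = 25/26.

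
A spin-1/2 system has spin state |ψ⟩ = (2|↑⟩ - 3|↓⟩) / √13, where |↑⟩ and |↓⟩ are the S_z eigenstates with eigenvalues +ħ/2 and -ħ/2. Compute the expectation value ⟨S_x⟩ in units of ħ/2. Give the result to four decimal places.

-0.9231

⟨σ_x⟩ = 2 Re(a* b)/(|a|²+|b|²) with a = 2, b = -3.
a* b = -6, so ⟨σ_x⟩ = -12/13.
⟨S_x⟩ = (ħ/2)·⟨σ_x⟩.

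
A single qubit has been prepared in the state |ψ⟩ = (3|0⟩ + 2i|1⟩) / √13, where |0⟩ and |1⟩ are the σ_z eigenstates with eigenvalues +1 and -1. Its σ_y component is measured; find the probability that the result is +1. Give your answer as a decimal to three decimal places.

|+y⟩ = (|0⟩ + i|1⟩)/√2, so ⟨+y|ψ⟩ = (5) / (√2·√13).
P = |5|² / 26 = 25/26.

0.962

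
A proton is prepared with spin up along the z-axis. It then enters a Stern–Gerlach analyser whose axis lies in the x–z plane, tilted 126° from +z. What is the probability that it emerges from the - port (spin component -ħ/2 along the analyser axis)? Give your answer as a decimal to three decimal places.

0.794

For spin-½, the probability of finding spin-up along an axis at angle θ to the initial spin direction is cos²(θ/2); spin-down is sin²(θ/2).
θ = 126°, so P = sin²(63°) ≈ 0.794.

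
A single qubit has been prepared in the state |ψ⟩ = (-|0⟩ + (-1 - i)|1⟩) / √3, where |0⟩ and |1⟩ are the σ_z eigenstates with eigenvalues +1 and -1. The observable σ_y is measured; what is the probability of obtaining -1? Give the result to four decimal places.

|-y⟩ = (|0⟩ - i|1⟩)/√2, so ⟨-y|ψ⟩ = (-i) / (√2·√3).
P = |-i|² / 6 = 1/6.

0.1667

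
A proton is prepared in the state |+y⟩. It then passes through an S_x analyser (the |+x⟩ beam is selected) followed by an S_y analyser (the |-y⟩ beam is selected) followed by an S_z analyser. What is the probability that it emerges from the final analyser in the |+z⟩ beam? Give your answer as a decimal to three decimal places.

0.125

First analyser (S_x): from |+y⟩, P(|+x⟩) = 1/2.
After stage 1 the state is |+x⟩; P(|-y⟩) = |⟨-y|+x⟩|² = 1/2.
After stage 2 the state is |-y⟩; P(|+z⟩) = |⟨+z|-y⟩|² = 1/2.
Joint probability = 1/2 × 1/2 × 1/2 = 0.125.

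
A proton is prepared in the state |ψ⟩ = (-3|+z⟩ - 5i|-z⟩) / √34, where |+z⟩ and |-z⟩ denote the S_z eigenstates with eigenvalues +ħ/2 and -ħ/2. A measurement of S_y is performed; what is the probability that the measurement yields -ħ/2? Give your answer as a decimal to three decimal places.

|-y⟩ = (|+z⟩ - i|-z⟩)/√2, so ⟨-y|ψ⟩ = (2) / (√2·√34).
P = |2|² / 68 = 4/68.

0.059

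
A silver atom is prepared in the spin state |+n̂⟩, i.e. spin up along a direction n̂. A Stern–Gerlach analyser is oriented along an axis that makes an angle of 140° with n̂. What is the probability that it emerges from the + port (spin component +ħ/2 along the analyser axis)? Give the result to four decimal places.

0.1170

For spin-½, the probability of finding spin-up along an axis at angle θ to the initial spin direction is cos²(θ/2); spin-down is sin²(θ/2).
θ = 140°, so P = cos²(70°) ≈ 0.1170.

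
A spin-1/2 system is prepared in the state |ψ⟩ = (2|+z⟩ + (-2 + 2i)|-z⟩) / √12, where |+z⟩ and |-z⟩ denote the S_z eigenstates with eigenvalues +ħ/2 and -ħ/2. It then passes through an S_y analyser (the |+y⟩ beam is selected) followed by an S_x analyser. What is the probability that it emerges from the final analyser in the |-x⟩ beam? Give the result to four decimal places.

First analyser (S_y): P(|+y⟩) = |⟨+y|ψ⟩|² = 20/24.
After stage 1 the state is |+y⟩; P(|-x⟩) = |⟨-x|+y⟩|² = 1/2.
Joint probability = 20/24 × 1/2 = 0.4167.

0.4167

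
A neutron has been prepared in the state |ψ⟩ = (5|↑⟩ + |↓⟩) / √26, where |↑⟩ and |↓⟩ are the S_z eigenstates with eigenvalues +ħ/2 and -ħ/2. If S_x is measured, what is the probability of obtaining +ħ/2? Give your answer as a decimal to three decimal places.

0.692

|+x⟩ = (|↑⟩ + |↓⟩)/√2, so ⟨+x|ψ⟩ = (6) / (√2·√26).
P = |6|² / 52 = 36/52.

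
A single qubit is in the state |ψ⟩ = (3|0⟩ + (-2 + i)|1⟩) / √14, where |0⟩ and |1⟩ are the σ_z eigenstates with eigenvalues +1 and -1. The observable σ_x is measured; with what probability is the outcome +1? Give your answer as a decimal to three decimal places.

|+x⟩ = (|0⟩ + |1⟩)/√2, so ⟨+x|ψ⟩ = (1 + i) / (√2·√14).
P = |1 + i|² / 28 = 2/28.

0.071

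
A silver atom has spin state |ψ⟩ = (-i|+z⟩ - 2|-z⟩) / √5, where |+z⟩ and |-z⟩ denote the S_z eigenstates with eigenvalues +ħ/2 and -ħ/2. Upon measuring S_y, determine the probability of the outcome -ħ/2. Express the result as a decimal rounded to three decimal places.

0.900

|-y⟩ = (|+z⟩ - i|-z⟩)/√2, so ⟨-y|ψ⟩ = (-3i) / (√2·√5).
P = |-3i|² / 10 = 9/10.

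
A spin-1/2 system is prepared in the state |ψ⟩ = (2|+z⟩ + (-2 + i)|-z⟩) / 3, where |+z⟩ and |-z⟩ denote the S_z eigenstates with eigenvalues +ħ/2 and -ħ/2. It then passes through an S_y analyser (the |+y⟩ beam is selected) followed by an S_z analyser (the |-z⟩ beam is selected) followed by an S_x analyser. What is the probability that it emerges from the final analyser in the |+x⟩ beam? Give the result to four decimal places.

0.1806

First analyser (S_y): P(|+y⟩) = |⟨+y|ψ⟩|² = 13/18.
After stage 1 the state is |+y⟩; P(|-z⟩) = |⟨-z|+y⟩|² = 1/2.
After stage 2 the state is |-z⟩; P(|+x⟩) = |⟨+x|-z⟩|² = 1/2.
Joint probability = 13/18 × 1/2 × 1/2 = 0.1806.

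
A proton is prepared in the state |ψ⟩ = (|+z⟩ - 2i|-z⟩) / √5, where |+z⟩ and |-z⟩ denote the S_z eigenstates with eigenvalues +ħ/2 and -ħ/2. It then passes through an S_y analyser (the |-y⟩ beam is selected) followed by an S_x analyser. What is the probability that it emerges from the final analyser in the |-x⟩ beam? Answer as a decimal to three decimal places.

0.450

First analyser (S_y): P(|-y⟩) = |⟨-y|ψ⟩|² = 9/10.
After stage 1 the state is |-y⟩; P(|-x⟩) = |⟨-x|-y⟩|² = 1/2.
Joint probability = 9/10 × 1/2 = 0.450.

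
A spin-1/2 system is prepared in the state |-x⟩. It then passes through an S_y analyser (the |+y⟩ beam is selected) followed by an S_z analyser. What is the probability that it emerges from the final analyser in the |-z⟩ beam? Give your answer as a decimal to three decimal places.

0.250

First analyser (S_y): from |-x⟩, P(|+y⟩) = 1/2.
After stage 1 the state is |+y⟩; P(|-z⟩) = |⟨-z|+y⟩|² = 1/2.
Joint probability = 1/2 × 1/2 = 0.250.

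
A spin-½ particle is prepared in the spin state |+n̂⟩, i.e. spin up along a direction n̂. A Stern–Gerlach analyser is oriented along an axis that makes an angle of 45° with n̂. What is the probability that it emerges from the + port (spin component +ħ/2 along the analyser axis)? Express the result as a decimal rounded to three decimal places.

For spin-½, the probability of finding spin-up along an axis at angle θ to the initial spin direction is cos²(θ/2); spin-down is sin²(θ/2).
θ = 45°, so P = cos²(22.5°) ≈ 0.854.

0.854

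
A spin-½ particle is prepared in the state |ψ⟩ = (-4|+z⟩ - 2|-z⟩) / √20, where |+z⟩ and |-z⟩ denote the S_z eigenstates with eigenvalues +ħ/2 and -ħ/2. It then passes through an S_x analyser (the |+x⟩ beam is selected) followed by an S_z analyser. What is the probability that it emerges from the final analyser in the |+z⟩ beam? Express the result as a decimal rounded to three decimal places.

0.450

First analyser (S_x): P(|+x⟩) = |⟨+x|ψ⟩|² = 36/40.
After stage 1 the state is |+x⟩; P(|+z⟩) = |⟨+z|+x⟩|² = 1/2.
Joint probability = 36/40 × 1/2 = 0.450.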